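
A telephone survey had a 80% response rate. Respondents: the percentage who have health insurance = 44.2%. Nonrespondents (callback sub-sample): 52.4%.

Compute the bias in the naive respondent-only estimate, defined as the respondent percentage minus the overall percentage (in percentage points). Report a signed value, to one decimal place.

-1.6 percentage points

Nonresponse fraction = 1 − 0.8 = 0.2.
Bias = (nonresponse fraction) × (respondent percentage − nonrespondent percentage)
     = 0.2 × (44.2 − 52.4) = 0.2 × -8.2 = -1.64.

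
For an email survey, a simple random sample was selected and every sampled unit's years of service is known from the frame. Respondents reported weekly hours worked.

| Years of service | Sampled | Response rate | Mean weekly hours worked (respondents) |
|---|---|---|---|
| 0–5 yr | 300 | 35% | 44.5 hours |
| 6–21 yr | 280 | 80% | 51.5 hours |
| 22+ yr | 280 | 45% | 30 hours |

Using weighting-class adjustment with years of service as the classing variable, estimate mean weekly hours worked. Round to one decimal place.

With weight = n_sampled/n_responded per class, the weighted class total is n_sampled:
  0–5 yr: 300 × 44.5 = 13,350
  6–21 yr: 280 × 51.5 = 14,420
  22+ yr: 280 × 30 = 8400
Adjusted estimate = 36,170 / 860 = 42.0581 → 42.1.

42.1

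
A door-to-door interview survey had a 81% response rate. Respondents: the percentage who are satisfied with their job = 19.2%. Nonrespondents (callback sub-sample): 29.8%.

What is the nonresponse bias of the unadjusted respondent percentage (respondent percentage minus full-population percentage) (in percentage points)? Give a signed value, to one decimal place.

-2.0 percentage points

Nonresponse fraction = 1 − 0.81 = 0.19.
Bias = (nonresponse fraction) × (respondent percentage − nonrespondent percentage)
     = 0.19 × (19.2 − 29.8) = 0.19 × -10.6 = -2.014.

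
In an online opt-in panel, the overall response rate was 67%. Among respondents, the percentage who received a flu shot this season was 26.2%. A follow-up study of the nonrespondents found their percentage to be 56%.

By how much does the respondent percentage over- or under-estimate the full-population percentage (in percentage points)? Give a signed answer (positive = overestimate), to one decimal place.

-9.8 percentage points

Nonresponse fraction = 1 − 0.67 = 0.33.
Bias = (nonresponse fraction) × (respondent percentage − nonrespondent percentage)
     = 0.33 × (26.2 − 56) = 0.33 × -29.8 = -9.834.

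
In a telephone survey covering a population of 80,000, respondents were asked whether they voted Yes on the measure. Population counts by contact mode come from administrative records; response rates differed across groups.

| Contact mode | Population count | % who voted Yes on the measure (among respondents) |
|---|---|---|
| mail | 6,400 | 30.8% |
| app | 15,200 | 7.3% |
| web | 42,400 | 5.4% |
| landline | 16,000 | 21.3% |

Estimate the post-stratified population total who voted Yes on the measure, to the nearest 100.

8,800

Apply each group's respondent rate to its population count:
  mail: 6,400 × 30.8% = 1971.2
  app: 15,200 × 7.3% = 1109.6
  web: 42,400 × 5.4% = 2289.6
  landline: 16,000 × 21.3% = 3408
Estimated total = 8778.4 → 8,800.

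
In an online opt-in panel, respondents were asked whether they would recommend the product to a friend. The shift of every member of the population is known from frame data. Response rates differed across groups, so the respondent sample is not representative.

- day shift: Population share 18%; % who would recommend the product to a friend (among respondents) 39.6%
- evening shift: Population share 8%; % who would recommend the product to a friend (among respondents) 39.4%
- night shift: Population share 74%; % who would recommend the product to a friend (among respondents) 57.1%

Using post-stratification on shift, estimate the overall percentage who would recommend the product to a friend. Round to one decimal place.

52.5%

Reweight to the known shift distribution:
  day shift: 0.18 × 39.6 = 7.128
  evening shift: 0.08 × 39.4 = 3.152
  night shift: 0.74 × 57.1 = 42.254
Post-stratified estimate = 52.534 → 52.5%.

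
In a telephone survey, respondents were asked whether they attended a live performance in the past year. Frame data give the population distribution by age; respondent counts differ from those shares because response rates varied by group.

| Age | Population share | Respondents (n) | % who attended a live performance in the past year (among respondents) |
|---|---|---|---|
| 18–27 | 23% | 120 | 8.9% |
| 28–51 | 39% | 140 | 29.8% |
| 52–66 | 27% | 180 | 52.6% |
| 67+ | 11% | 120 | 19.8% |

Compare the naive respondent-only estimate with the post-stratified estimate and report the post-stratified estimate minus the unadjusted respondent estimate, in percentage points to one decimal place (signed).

Naive respondent-only estimate (weights = respondent counts):
  (120/560)×8.9 + (140/560)×29.8 + (180/560)×52.6 + (120/560)×19.8 = 30.5071%
Post-stratifying to population shares instead:
  0.23×8.9 + 0.39×29.8 + 0.27×52.6 + 0.11×19.8 = 30.049%
Difference = 30.049 − 30.5071 = -0.4581 pp.

-0.5 percentage points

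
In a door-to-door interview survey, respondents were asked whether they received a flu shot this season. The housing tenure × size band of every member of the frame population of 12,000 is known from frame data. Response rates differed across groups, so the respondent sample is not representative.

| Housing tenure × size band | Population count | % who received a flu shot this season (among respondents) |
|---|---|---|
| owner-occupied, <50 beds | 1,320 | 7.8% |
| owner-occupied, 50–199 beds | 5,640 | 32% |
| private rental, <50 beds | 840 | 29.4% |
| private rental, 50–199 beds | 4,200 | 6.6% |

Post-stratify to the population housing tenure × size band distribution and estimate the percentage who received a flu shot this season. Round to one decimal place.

20.3%

Post-stratification weights by population share, not respondent share:
  owner-occupied, <50 beds: (1,320/12,000) × 7.8 = 0.858
  owner-occupied, 50–199 beds: (5,640/12,000) × 32 = 15.04
  private rental, <50 beds: (840/12,000) × 29.4 = 2.058
  private rental, 50–199 beds: (4,200/12,000) × 6.6 = 2.31
Post-stratified estimate = 20.266 → 20.3%.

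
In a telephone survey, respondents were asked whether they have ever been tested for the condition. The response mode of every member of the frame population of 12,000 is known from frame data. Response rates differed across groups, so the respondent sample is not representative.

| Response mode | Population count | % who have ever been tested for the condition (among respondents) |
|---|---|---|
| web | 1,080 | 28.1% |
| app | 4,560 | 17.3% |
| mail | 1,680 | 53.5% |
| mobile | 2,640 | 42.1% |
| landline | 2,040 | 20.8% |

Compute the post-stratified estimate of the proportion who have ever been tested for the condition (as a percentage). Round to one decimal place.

29.4%

Each cell contributes population-share × respondent value:
  web: (1,080/12,000) × 28.1 = 2.529
  app: (4,560/12,000) × 17.3 = 6.574
  mail: (1,680/12,000) × 53.5 = 7.49
  mobile: (2,640/12,000) × 42.1 = 9.262
  landline: (2,040/12,000) × 20.8 = 3.536
Post-stratified estimate = 29.391 → 29.4%.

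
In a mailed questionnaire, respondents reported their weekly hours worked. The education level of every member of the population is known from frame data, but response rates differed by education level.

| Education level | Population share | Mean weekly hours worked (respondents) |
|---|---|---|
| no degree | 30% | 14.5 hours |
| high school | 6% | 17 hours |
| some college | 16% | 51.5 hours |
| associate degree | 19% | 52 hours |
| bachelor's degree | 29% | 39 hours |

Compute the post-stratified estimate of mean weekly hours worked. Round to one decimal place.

34.8

Each cell contributes population-share × respondent value:
  no degree: 0.3 × 14.5 = 4.35
  high school: 0.06 × 17 = 1.02
  some college: 0.16 × 51.5 = 8.24
  associate degree: 0.19 × 52 = 9.88
  bachelor's degree: 0.29 × 39 = 11.31
Post-stratified estimate = 34.8 → 34.8.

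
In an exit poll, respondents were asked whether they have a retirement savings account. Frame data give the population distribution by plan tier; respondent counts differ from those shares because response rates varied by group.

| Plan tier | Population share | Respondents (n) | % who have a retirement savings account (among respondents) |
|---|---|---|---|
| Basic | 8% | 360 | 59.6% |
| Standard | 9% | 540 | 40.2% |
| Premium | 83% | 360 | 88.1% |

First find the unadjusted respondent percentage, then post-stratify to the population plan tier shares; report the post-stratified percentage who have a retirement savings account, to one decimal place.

Naive respondent-only estimate (weights = respondent counts):
  (360/1260)×59.6 + (540/1260)×40.2 + (360/1260)×88.1 = 59.4286%
Post-stratified estimate weights by population shares:
  0.08×59.6 + 0.09×40.2 + 0.83×88.1 = 81.509%

81.5%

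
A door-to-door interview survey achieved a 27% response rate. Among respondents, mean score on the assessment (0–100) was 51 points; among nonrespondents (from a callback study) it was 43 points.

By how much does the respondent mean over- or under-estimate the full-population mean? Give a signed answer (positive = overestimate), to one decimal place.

Nonresponse fraction = 1 − 0.27 = 0.73.
Bias = (nonresponse fraction) × (respondent mean − nonrespondent mean)
     = 0.73 × (51 − 43) = 0.73 × 8 = 5.84.

+5.8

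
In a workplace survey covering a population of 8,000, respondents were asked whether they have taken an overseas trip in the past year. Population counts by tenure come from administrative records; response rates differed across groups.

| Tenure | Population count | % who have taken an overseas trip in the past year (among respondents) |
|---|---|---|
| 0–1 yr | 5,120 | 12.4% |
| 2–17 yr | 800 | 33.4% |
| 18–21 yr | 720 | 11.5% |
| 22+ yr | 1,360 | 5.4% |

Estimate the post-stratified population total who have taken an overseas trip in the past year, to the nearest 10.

1,060

Estimated count per cell = population count × respondent percentage:
  0–1 yr: 5,120 × 12.4% = 634.88
  2–17 yr: 800 × 33.4% = 267.2
  18–21 yr: 720 × 11.5% = 82.8
  22+ yr: 1,360 × 5.4% = 73.44
Estimated total = 1058.32 → 1,060.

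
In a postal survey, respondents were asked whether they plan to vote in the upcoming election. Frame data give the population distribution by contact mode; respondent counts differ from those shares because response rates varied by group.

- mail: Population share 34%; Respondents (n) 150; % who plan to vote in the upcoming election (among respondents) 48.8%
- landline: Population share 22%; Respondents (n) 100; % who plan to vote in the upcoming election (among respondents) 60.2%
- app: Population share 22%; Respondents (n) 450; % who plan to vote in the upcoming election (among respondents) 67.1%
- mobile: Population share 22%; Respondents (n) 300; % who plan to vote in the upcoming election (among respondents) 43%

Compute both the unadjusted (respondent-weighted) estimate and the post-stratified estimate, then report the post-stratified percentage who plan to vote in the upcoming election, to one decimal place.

Without adjustment, the pooled respondent share is:
  (150/1000)×48.8 + (100/1000)×60.2 + (450/1000)×67.1 + (300/1000)×43 = 56.435%
Post-stratified estimate weights by population shares:
  0.34×48.8 + 0.22×60.2 + 0.22×67.1 + 0.22×43 = 54.058%

54.1%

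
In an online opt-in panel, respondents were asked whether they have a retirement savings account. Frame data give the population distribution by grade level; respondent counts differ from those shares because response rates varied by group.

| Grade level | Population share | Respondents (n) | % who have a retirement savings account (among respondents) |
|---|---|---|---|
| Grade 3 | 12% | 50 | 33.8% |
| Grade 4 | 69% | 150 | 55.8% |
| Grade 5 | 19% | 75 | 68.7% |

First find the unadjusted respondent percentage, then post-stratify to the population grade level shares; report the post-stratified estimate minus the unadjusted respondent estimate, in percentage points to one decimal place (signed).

+0.3 percentage points

Without adjustment, the pooled respondent share is:
  (50/275)×33.8 + (150/275)×55.8 + (75/275)×68.7 = 55.3182%
Post-stratifying to population shares instead:
  0.12×33.8 + 0.69×55.8 + 0.19×68.7 = 55.611%
Difference = 55.611 − 55.3182 = 0.2928 pp.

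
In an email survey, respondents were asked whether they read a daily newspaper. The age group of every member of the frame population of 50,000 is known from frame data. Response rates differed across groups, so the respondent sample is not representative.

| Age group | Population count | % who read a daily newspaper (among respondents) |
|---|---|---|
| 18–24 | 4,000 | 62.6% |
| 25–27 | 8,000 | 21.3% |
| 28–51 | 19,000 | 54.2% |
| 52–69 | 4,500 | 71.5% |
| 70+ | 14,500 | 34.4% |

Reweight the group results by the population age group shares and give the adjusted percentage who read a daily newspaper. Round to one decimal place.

45.4%

Reweight to the known age group distribution:
  18–24: (4,000/50,000) × 62.6 = 5.008
  25–27: (8,000/50,000) × 21.3 = 3.408
  28–51: (19,000/50,000) × 54.2 = 20.596
  52–69: (4,500/50,000) × 71.5 = 6.435
  70+: (14,500/50,000) × 34.4 = 9.976
Post-stratified estimate = 45.423 → 45.4%.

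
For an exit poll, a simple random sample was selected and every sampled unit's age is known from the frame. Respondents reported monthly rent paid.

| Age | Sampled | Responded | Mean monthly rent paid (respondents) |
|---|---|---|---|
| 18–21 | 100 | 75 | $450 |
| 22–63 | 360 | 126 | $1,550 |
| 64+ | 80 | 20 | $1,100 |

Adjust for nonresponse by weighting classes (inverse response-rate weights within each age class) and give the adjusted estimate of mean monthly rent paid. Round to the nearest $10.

Class response rates: 18–21 75/100 = 75%, 22–63 126/360 = 35%, 64+ 20/80 = 25%.
With weight = n_sampled/n_responded per class, the weighted class total is n_sampled:
  18–21: 100 × 450 = 45,000
  22–63: 360 × 1550 = 558,000
  64+: 80 × 1100 = 88,000
Adjusted estimate = 691,000 / 540 = 1279.63 → $1,280.

$1,280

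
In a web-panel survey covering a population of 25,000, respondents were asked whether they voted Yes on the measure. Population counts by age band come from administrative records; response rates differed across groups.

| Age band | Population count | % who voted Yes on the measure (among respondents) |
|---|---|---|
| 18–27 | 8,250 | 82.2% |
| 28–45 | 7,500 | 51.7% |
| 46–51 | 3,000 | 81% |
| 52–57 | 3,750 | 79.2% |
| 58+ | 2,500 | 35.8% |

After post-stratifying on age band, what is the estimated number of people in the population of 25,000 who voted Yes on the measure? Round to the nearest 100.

Apply each group's respondent rate to its population count:
  18–27: 8,250 × 82.2% = 6781.5
  28–45: 7,500 × 51.7% = 3877.5
  46–51: 3,000 × 81% = 2430
  52–57: 3,750 × 79.2% = 2970
  58+: 2,500 × 35.8% = 895
Estimated total = 16,954 → 17,000.

17,000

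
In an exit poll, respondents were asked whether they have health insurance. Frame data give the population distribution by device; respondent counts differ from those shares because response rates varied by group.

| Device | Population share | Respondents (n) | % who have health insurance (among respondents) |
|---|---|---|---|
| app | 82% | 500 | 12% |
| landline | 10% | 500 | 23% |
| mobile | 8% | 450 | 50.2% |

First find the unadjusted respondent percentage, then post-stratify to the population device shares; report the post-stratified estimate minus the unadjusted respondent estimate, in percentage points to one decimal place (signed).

Without adjustment, the pooled respondent share is:
  (500/1450)×12 + (500/1450)×23 + (450/1450)×50.2 = 27.6483%
Reweighting by population device shares:
  0.82×12 + 0.1×23 + 0.08×50.2 = 16.156%
Difference = 16.156 − 27.6483 = -11.4923 pp.

-11.5 percentage points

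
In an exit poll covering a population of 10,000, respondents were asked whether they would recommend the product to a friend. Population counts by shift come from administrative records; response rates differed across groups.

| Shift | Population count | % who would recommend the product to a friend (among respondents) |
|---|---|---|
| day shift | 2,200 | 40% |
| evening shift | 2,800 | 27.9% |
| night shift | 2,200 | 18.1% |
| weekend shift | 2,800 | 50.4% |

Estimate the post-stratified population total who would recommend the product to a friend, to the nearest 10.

3,470

Apply each group's respondent rate to its population count:
  day shift: 2,200 × 40% = 880
  evening shift: 2,800 × 27.9% = 781.2
  night shift: 2,200 × 18.1% = 398.2
  weekend shift: 2,800 × 50.4% = 1411.2
Estimated total = 3470.6 → 3,470.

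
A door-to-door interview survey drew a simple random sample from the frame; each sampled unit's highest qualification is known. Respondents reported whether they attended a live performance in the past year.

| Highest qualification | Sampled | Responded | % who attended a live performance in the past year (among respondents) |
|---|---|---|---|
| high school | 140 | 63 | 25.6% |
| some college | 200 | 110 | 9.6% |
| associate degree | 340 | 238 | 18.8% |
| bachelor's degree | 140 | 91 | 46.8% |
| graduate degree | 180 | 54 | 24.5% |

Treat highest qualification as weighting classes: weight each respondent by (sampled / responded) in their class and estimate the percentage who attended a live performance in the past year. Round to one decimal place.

Class response rates: high school 63/140 = 45%, some college 110/200 = 55%, associate degree 238/340 = 70%, bachelor's degree 91/140 = 65%, graduate degree 54/180 = 30%.
Weighting each respondent by the inverse class response rate inflates each class back to its sampled size, so the class weight is n_sampled:
  high school: 140 × 25.6 = 3584
  some college: 200 × 9.6 = 1920
  associate degree: 340 × 18.8 = 6392
  bachelor's degree: 140 × 46.8 = 6552
  graduate degree: 180 × 24.5 = 4410
Adjusted estimate = 22,858 / 1,000 = 22.858 → 22.9%.

22.9%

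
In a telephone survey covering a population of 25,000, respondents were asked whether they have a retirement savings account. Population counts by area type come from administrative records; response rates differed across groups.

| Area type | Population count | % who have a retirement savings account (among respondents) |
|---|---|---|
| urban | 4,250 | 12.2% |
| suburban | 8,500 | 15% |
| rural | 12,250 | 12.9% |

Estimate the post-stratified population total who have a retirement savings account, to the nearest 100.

Estimated count per cell = population count × respondent percentage:
  urban: 4,250 × 12.2% = 518.5
  suburban: 8,500 × 15% = 1275
  rural: 12,250 × 12.9% = 1580.25
Estimated total = 3373.75 → 3,400.

3,400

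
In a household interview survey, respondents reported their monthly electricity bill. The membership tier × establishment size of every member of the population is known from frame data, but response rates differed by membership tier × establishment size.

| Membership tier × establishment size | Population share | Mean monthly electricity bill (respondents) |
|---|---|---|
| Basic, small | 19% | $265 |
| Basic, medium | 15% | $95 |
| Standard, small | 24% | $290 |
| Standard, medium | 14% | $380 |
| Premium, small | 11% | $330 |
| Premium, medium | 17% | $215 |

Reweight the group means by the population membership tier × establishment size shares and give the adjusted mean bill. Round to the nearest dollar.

$260

Reweight to the known membership tier × establishment size distribution:
  Basic, small: 0.19 × 265 = 50.35
  Basic, medium: 0.15 × 95 = 14.25
  Standard, small: 0.24 × 290 = 69.6
  Standard, medium: 0.14 × 380 = 53.2
  Premium, small: 0.11 × 330 = 36.3
  Premium, medium: 0.17 × 215 = 36.55
Post-stratified estimate = 260.25 → $260.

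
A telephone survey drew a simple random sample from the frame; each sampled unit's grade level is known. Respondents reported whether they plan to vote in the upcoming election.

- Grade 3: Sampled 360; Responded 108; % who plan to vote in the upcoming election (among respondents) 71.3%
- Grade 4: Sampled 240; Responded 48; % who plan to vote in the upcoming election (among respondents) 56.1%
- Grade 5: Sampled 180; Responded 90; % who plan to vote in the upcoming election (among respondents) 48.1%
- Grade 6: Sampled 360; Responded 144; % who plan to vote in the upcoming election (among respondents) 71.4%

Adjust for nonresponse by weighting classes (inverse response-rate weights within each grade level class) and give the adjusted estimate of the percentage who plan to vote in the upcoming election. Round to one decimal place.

64.5%

Response rates by class: Grade 3 108/360 = 30%, Grade 4 48/240 = 20%, Grade 5 90/180 = 50%, Grade 6 144/360 = 40%.
Inverse-response-rate weighting restores each class to its sampled count, so class totals weight by n_sampled:
  Grade 3: 360 × 71.3 = 25,668
  Grade 4: 240 × 56.1 = 13,464
  Grade 5: 180 × 48.1 = 8658
  Grade 6: 360 × 71.4 = 25704
Adjusted estimate = 73,494 / 1,140 = 64.4684 → 64.5%.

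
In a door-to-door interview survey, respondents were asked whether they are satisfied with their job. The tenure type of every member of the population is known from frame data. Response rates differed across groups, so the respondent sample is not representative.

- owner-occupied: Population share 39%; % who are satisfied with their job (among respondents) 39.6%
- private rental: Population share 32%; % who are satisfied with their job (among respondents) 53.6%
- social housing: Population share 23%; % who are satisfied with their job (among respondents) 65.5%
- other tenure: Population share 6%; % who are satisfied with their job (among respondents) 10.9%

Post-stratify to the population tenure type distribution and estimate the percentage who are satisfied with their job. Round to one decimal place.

Each cell contributes population-share × respondent value:
  owner-occupied: 0.39 × 39.6 = 15.444
  private rental: 0.32 × 53.6 = 17.152
  social housing: 0.23 × 65.5 = 15.065
  other tenure: 0.06 × 10.9 = 0.654
Post-stratified estimate = 48.315 → 48.3%.

48.3%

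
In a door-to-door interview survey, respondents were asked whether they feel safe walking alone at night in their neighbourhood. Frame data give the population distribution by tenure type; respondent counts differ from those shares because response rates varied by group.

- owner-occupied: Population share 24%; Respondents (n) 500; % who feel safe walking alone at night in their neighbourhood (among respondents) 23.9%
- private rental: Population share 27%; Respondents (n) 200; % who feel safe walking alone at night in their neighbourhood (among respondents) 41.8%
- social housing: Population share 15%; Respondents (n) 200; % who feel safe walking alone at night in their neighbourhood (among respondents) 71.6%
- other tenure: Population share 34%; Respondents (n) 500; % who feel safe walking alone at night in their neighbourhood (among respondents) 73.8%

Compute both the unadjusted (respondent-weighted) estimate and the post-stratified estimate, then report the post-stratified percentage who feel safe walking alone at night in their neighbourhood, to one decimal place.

Without adjustment, the pooled respondent share is:
  (500/1400)×23.9 + (200/1400)×41.8 + (200/1400)×71.6 + (500/1400)×73.8 = 51.0929%
Reweighting by population tenure type shares:
  0.24×23.9 + 0.27×41.8 + 0.15×71.6 + 0.34×73.8 = 52.854%

52.9%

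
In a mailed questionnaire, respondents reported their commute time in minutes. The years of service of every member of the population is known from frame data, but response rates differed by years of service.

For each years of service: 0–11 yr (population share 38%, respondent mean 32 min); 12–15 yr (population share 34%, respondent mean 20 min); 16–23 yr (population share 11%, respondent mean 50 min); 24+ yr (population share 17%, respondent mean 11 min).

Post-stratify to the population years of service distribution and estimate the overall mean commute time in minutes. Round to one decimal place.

Each cell contributes population-share × respondent value:
  0–11 yr: 0.38 × 32 = 12.16
  12–15 yr: 0.34 × 20 = 6.8
  16–23 yr: 0.11 × 50 = 5.5
  24+ yr: 0.17 × 11 = 1.87
Post-stratified estimate = 26.33 → 26.3.

26.3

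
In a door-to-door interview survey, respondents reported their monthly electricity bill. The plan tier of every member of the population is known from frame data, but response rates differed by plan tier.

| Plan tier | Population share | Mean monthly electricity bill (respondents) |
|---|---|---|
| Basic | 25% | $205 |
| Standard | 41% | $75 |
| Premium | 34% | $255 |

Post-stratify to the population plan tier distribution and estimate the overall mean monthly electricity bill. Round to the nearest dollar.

Post-stratification weights by population share, not respondent share:
  Basic: 0.25 × 205 = 51.25
  Standard: 0.41 × 75 = 30.75
  Premium: 0.34 × 255 = 86.7
Post-stratified estimate = 168.7 → $169.

$169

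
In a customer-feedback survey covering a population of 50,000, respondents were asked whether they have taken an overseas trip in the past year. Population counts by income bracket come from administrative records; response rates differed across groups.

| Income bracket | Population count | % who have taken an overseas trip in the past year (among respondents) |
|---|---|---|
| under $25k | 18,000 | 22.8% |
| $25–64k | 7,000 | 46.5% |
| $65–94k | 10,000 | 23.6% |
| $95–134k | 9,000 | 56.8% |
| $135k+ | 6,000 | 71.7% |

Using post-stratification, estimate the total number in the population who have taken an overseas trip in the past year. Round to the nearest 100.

Apply each group's respondent rate to its population count:
  under $25k: 18,000 × 22.8% = 4104
  $25–64k: 7,000 × 46.5% = 3255
  $65–94k: 10,000 × 23.6% = 2360
  $95–134k: 9,000 × 56.8% = 5112
  $135k+: 6,000 × 71.7% = 4302
Estimated total = 19,133 → 19,100.

19,100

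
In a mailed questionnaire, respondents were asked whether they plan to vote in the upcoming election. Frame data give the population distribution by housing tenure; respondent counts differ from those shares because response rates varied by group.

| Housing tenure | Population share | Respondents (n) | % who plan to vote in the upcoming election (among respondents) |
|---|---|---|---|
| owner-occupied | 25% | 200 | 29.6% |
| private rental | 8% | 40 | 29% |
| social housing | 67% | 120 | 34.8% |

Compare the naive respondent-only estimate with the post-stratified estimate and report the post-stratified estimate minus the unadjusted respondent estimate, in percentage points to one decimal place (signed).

Unadjusted (pooled respondent) estimate weights by respondent counts:
  (200/360)×29.6 + (40/360)×29 + (120/360)×34.8 = 31.2667%
Post-stratifying to population shares instead:
  0.25×29.6 + 0.08×29 + 0.67×34.8 = 33.036%
Difference = 33.036 − 31.2667 = 1.7693 pp.

+1.8 percentage points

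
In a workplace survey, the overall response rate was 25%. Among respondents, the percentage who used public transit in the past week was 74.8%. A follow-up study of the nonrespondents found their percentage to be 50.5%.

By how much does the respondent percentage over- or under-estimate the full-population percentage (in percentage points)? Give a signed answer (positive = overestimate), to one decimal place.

+18.2 percentage points

Nonresponse fraction = 1 − 0.25 = 0.75.
Bias = (nonresponse fraction) × (respondent percentage − nonrespondent percentage)
     = 0.75 × (74.8 − 50.5) = 0.75 × 24.3 = 18.225.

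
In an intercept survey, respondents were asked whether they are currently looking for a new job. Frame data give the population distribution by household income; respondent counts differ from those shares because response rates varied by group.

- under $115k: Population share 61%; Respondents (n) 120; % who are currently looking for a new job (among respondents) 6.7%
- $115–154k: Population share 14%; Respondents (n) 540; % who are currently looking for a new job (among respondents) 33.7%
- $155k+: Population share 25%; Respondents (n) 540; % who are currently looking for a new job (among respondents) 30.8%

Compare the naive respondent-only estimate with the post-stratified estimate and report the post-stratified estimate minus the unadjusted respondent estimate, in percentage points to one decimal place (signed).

Naive respondent-only estimate (weights = respondent counts):
  (120/1200)×6.7 + (540/1200)×33.7 + (540/1200)×30.8 = 29.695%
Reweighting by population household income shares:
  0.61×6.7 + 0.14×33.7 + 0.25×30.8 = 16.505%
Difference = 16.505 − 29.695 = -13.19 pp.

-13.2 percentage points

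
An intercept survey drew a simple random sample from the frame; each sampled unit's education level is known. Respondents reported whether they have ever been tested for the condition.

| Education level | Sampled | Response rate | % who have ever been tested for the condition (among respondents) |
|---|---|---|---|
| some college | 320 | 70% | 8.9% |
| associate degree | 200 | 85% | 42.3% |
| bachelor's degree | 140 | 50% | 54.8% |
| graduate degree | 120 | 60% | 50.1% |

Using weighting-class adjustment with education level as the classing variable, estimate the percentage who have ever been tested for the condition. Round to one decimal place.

Weighting each respondent by the inverse class response rate inflates each class back to its sampled size, so the class weight is n_sampled:
  some college: 320 × 8.9 = 2848
  associate degree: 200 × 42.3 = 8460
  bachelor's degree: 140 × 54.8 = 7672
  graduate degree: 120 × 50.1 = 6012
Adjusted estimate = 24,992 / 780 = 32.041 → 32.0%.

32.0%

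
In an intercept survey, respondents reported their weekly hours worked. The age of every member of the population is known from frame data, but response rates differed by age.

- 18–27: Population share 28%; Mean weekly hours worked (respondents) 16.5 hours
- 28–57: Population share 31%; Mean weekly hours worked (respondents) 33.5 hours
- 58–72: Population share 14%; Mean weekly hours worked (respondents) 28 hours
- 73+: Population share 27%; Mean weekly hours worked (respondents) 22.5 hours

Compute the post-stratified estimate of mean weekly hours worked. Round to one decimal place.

Reweight to the known age distribution:
  18–27: 0.28 × 16.5 = 4.62
  28–57: 0.31 × 33.5 = 10.385
  58–72: 0.14 × 28 = 3.92
  73+: 0.27 × 22.5 = 6.075
Post-stratified estimate = 25 → 25.0.

25.0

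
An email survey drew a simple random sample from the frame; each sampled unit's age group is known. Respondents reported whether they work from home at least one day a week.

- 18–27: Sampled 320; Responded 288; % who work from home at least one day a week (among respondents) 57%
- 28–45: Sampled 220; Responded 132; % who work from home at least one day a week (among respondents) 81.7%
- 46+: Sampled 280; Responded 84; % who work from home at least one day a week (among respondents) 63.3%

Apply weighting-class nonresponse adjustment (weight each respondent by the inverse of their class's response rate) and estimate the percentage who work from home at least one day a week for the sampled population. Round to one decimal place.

65.8%

Class response rates: 18–27 288/320 = 90%, 28–45 132/220 = 60%, 46+ 84/280 = 30%.
Weighting each respondent by the inverse class response rate inflates each class back to its sampled size, so the class weight is n_sampled:
  18–27: 320 × 57 = 18,240
  28–45: 220 × 81.7 = 17,974
  46+: 280 × 63.3 = 17,724
Adjusted estimate = 53,938 / 820 = 65.778 → 65.8%.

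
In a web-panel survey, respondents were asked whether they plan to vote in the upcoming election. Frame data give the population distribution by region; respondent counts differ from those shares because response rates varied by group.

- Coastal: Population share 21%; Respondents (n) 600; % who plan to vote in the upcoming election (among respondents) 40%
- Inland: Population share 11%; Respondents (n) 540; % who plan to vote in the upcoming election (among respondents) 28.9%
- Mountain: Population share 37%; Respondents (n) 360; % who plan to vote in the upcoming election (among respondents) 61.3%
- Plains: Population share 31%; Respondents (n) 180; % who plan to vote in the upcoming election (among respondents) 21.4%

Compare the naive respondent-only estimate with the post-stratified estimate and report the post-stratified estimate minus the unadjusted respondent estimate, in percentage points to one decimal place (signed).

+1.9 percentage points

Without adjustment, the pooled respondent share is:
  (600/1680)×40 + (540/1680)×28.9 + (360/1680)×61.3 + (180/1680)×21.4 = 39.0036%
Post-stratified estimate weights by population shares:
  0.21×40 + 0.11×28.9 + 0.37×61.3 + 0.31×21.4 = 40.894%
Difference = 40.894 − 39.0036 = 1.8904 pp.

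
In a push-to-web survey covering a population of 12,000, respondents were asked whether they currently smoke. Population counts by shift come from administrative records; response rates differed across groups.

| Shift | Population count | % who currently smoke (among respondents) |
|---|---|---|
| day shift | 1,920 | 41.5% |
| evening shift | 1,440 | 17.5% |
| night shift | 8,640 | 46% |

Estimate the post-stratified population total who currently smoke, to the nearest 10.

Apply each group's respondent rate to its population count:
  day shift: 1,920 × 41.5% = 796.8
  evening shift: 1,440 × 17.5% = 252
  night shift: 8,640 × 46% = 3974.4
Estimated total = 5023.2 → 5,020.

5,020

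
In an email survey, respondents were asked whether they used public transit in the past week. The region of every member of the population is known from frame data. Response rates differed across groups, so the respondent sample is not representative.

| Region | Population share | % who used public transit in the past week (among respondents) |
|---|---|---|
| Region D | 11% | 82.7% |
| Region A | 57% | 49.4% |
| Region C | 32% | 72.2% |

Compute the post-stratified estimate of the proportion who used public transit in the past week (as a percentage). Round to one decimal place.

Post-stratification weights by population share, not respondent share:
  Region D: 0.11 × 82.7 = 9.097
  Region A: 0.57 × 49.4 = 28.158
  Region C: 0.32 × 72.2 = 23.104
Post-stratified estimate = 60.359 → 60.4%.

60.4%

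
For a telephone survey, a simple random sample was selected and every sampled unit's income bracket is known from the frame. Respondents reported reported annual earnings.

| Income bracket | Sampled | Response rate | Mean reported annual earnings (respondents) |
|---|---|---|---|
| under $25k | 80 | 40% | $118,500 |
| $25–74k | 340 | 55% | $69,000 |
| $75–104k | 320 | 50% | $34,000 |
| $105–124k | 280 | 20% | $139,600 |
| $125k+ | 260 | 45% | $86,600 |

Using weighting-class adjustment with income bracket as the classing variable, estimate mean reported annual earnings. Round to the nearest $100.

Weighting each respondent by the inverse class response rate inflates each class back to its sampled size, so the class weight is n_sampled:
  under $25k: 80 × 118,500 = 9,480,000
  $25–74k: 340 × 69,000 = 23,460,000
  $75–104k: 320 × 34,000 = 10,880,000
  $105–124k: 280 × 139,600 = 39,088,000
  $125k+: 260 × 86,600 = 22,516,000
Adjusted estimate = 105,424,000 / 1,280 = 82362.5 → $82,400.

$82,400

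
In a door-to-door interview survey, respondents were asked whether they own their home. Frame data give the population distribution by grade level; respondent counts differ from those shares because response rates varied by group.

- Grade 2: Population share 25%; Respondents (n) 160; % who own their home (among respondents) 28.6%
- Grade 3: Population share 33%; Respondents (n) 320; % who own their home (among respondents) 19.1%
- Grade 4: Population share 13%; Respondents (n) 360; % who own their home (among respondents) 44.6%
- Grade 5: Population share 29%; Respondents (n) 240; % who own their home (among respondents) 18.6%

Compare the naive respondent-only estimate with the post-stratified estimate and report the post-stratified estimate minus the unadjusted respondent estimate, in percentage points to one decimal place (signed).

Without adjustment, the pooled respondent share is:
  (160/1080)×28.6 + (320/1080)×19.1 + (360/1080)×44.6 + (240/1080)×18.6 = 28.8963%
Post-stratified estimate weights by population shares:
  0.25×28.6 + 0.33×19.1 + 0.13×44.6 + 0.29×18.6 = 24.645%
Difference = 24.645 − 28.8963 = -4.2513 pp.

-4.3 percentage points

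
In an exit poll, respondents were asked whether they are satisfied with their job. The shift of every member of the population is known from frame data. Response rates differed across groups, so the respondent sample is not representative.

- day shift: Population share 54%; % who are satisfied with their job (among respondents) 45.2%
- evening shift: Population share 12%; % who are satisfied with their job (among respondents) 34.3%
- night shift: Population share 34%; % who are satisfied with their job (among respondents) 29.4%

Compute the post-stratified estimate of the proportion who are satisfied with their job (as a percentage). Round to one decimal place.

Each cell contributes population-share × respondent value:
  day shift: 0.54 × 45.2 = 24.408
  evening shift: 0.12 × 34.3 = 4.116
  night shift: 0.34 × 29.4 = 9.996
Post-stratified estimate = 38.52 → 38.5%.

38.5%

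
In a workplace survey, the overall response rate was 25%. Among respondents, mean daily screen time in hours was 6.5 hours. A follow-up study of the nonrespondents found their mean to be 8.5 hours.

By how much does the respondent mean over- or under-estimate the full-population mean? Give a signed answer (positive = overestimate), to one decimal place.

-1.5

Nonresponse fraction = 1 − 0.25 = 0.75.
Bias = (nonresponse fraction) × (respondent mean − nonrespondent mean)
     = 0.75 × (6.5 − 8.5) = 0.75 × -2 = -1.5.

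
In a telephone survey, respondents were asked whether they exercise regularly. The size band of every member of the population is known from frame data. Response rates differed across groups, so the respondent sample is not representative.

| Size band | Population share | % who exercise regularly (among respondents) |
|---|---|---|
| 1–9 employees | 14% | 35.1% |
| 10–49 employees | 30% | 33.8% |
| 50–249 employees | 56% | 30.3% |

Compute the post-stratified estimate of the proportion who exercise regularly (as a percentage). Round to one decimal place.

Weight each group's respondent value by its population share:
  1–9 employees: 0.14 × 35.1 = 4.914
  10–49 employees: 0.3 × 33.8 = 10.14
  50–249 employees: 0.56 × 30.3 = 16.968
Post-stratified estimate = 32.022 → 32.0%.

32.0%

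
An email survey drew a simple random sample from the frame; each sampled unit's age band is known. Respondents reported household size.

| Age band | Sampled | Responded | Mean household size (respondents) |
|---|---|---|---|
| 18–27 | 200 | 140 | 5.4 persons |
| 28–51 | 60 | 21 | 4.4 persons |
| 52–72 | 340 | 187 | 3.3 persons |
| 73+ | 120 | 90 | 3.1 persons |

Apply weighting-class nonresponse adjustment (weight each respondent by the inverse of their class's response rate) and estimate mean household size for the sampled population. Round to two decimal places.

Class response rates: 18–27 140/200 = 70%, 28–51 21/60 = 35%, 52–72 187/340 = 55%, 73+ 90/120 = 75%.
With weight = n_sampled/n_responded per class, the weighted class total is n_sampled:
  18–27: 200 × 5.4 = 1080
  28–51: 60 × 4.4 = 264
  52–72: 340 × 3.3 = 1122
  73+: 120 × 3.1 = 372
Adjusted estimate = 2838 / 720 = 3.94167 → 3.94.

3.94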